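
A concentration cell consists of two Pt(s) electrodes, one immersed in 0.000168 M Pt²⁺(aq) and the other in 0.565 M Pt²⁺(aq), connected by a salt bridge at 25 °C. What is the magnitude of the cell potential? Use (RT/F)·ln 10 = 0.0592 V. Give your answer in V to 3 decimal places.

For a concentration cell E°cell = 0, since both electrodes use the same couple.
The compartment with the higher Pt²⁺(aq) concentration (0.565 M) acts as the cathode; ions are reduced there and produced at the dilute (0.000168 M) anode.
With n = 2, Ecell = −(0.0592/2)·log([dilute]/[conc]) = −(0.0592/2)·log(0.000168/0.565) = +0.104 V.

0.104 V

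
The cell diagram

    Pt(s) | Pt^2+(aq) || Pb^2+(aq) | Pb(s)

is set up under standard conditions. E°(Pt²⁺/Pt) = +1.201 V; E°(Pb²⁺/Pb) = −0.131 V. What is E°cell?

By convention the left-hand electrode in cell notation is the anode (oxidation) and the right-hand electrode is the cathode (reduction).
E°cell = E°(right) − E°(left) = −0.131 − (+1.201) = −1.332 V.
The negative sign shows that, as written, the cell would require an external voltage to drive the reaction.

−1.332 V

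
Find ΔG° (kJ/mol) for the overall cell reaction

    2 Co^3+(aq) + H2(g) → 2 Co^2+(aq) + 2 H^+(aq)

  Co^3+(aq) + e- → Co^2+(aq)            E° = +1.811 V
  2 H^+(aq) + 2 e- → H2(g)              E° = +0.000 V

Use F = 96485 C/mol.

In the reaction as written Co^3+(aq) is reduced, so the Co³⁺/Co²⁺ couple is the cathode and 2H⁺/H₂ is the anode.
E°cell = +1.811 − (+0.000) = +1.811 V; balancing electrons gives n = 2.
ΔG° = −nFE°cell = −(2)(96485)(+1.811) J/mol = −349 kJ/mol.

−349 kJ/mol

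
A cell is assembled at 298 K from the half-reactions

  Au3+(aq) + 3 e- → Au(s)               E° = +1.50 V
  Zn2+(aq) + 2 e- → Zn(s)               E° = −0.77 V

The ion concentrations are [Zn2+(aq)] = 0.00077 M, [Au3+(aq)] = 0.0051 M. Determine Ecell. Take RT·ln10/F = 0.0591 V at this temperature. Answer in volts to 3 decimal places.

Since E°(Au³⁺/Au) > E°(Zn²⁺/Zn), Au³⁺/Au serves as the cathode.
The standard potential is +1.50 − (−0.77) = +2.27 V and the balanced reaction transfers n = 6 electrons.
The balanced reaction is 2 Au3+(aq) + 3 Zn(s) → 2 Au(s) + 3 Zn2+(aq), so Q = [Zn2+(aq)]^3 / [Au3+(aq)]^2 = 1.76×10^−5 and log Q = −4.756.
E = E° − (0.0591/n)·log Q = +2.27 − (0.0591/6)(−4.756) = +2.317 V.

+2.317 V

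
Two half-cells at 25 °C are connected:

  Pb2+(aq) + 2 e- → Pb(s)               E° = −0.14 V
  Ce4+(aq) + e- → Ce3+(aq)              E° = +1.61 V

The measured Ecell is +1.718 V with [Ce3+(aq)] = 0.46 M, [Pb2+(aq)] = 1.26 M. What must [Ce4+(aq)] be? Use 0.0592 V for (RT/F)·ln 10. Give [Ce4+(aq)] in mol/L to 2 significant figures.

0.15 M

Ce⁴⁺/Ce³⁺ is the cathode (higher E°); E°cell = +1.61 − (−0.14) = +1.75 V with n = 2.
Rearranging E = E° − (0.0592/n)·log Q gives log Q = 2(+1.75 − (+1.718))/0.0592 = 1.081.
Balancing electrons gives 2 Ce4+(aq) + Pb(s) → 2 Ce3+(aq) + Pb2+(aq); thus Q = ([Ce3+(aq)]^2·[Pb2+(aq)]) / [Ce4+(aq)]^2.
Solving for the unknown gives log [Ce4+(aq)] = −0.828, so [Ce4+(aq)] ≈ 0.15 M.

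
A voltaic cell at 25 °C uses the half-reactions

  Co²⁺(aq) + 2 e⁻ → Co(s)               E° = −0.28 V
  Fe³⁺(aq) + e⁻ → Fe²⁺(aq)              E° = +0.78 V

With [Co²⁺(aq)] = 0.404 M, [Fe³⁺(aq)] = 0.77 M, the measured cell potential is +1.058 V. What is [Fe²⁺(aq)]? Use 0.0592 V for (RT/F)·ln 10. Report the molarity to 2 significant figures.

With Fe³⁺/Fe²⁺ at the cathode and Co²⁺/Co at the anode, E°cell = +0.78 − (−0.28) = +1.06 V (n = 2).
Rearranging E = E° − (0.0592/n)·log Q gives log Q = 2(+1.06 − (+1.058))/0.0592 = 0.068.
Balancing electrons gives 2 Fe³⁺(aq) + Co(s) → 2 Fe²⁺(aq) + Co²⁺(aq); thus Q = ([Fe²⁺(aq)]^2·[Co²⁺(aq)]) / [Fe³⁺(aq)]^2.
Substituting the known concentrations and solving, log [Fe²⁺(aq)] = 0.117 and [Fe²⁺(aq)] = 1.3 M.

1.3 M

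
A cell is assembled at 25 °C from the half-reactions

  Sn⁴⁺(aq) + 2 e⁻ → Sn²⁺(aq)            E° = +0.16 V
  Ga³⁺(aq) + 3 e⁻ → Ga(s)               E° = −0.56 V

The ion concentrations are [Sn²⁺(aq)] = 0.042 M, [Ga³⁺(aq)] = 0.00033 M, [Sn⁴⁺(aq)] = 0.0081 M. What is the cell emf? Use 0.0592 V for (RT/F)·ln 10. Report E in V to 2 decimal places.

+0.77 V

Since E°(Sn⁴⁺/Sn²⁺) > E°(Ga³⁺/Ga), Sn⁴⁺/Sn²⁺ serves as the cathode.
E°cell = +0.16 − (−0.56) = +0.72 V, with n = 6 electrons transferred.
For the overall reaction 3 Sn⁴⁺(aq) + 2 Ga(s) → 3 Sn²⁺(aq) + 2 Ga³⁺(aq), Q = ([Sn²⁺(aq)]^3·[Ga³⁺(aq)]^2) / [Sn⁴⁺(aq)]^3 = 1.52×10^−5, giving log Q = −4.819.
Applying E = E° − (RT ln10/nF)·log Q gives +0.72 − (0.0592/6)(−4.819) = +0.77 V.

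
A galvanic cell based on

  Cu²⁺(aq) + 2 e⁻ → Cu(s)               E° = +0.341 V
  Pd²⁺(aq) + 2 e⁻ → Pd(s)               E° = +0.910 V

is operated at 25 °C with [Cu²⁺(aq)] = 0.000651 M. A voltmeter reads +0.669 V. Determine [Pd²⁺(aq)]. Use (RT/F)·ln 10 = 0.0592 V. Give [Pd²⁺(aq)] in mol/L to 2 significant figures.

Pd²⁺/Pd is the cathode (higher E°); E°cell = +0.910 − (+0.341) = +0.569 V with n = 2.
Rearranging E = E° − (0.0592/n)·log Q gives log Q = 2(+0.569 − (+0.669))/0.0592 = −3.378.
The balanced reaction is Pd²⁺(aq) + Cu(s) → Pd(s) + Cu²⁺(aq), so Q = [Cu²⁺(aq)] / [Pd²⁺(aq)].
Solving for the unknown gives log [Pd²⁺(aq)] = 0.192, so [Pd²⁺(aq)] ≈ 1.6 M.

1.6 M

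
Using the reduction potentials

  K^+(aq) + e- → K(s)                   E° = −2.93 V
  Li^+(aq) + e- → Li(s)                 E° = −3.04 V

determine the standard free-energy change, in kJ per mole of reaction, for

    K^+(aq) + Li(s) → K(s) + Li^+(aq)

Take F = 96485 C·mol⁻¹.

−10.6 kJ/mol

In the reaction as written K^+(aq) is reduced, so the K⁺/K couple is the cathode and Li⁺/Li is the anode.
E°cell = −2.93 − (−3.04) = +0.11 V; balancing electrons gives n = 1.
ΔG° = −nFE°cell = −(1)(96485)(+0.11) J/mol = −10.6 kJ/mol.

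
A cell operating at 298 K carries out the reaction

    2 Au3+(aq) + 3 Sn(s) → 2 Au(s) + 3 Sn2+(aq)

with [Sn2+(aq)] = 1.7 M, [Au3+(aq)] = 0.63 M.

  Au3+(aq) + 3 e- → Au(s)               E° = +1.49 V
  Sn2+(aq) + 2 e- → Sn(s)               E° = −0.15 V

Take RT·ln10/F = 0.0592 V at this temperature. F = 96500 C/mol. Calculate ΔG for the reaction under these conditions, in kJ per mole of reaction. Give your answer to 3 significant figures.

E°cell = +1.49 − (−0.15) = +1.64 V; the balanced reaction transfers n = 6 electrons.
Q = [Sn2+(aq)]^3 / [Au3+(aq)]^2 = 12.4, so log Q = 1.093 and E = +1.64 − (0.0592/6)(1.093) = +1.6292 V.
ΔG = −nFE = −(6)(96500)(+1.6292) J/mol = −943 kJ/mol.

−943 kJ/mol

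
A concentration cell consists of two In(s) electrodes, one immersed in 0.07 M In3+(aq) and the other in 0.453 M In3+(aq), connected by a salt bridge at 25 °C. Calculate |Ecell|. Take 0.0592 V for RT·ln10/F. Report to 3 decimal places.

0.016 V

For a concentration cell E°cell = 0, since both electrodes use the same couple.
The compartment with the higher In3+(aq) concentration (0.453 M) acts as the cathode; ions are reduced there and produced at the dilute (0.07 M) anode.
With n = 3, Ecell = −(0.0592/3)·log([dilute]/[conc]) = −(0.0592/3)·log(0.07/0.453) = +0.016 V.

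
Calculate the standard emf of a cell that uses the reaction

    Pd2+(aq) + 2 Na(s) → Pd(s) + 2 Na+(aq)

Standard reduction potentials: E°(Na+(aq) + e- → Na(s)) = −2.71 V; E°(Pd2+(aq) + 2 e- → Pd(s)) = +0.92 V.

Pd2+(aq) gains electrons, so the Pd²⁺/Pd couple is the cathode; the Na⁺/Na couple is the anode.
E°cell = E°(cathode) − E°(anode) = +0.92 − (−2.71) = +3.63 V.
The positive value indicates the reaction is spontaneous as written.

+3.63 V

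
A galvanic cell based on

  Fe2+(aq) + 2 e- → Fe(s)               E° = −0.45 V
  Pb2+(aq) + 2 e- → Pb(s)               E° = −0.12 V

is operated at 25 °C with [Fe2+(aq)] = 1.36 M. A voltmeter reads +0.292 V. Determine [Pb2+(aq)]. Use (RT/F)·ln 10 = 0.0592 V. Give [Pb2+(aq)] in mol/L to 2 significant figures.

The Pb²⁺/Pb couple has the larger reduction potential, so it is the cathode: E°cell = −0.12 − (−0.45) = +0.33 V and n = 2.
Rearranging E = E° − (0.0592/n)·log Q gives log Q = 2(+0.33 − (+0.292))/0.0592 = 1.284.
The balanced reaction is Pb2+(aq) + Fe(s) → Pb(s) + Fe2+(aq), so Q = [Fe2+(aq)] / [Pb2+(aq)].
Substituting the known concentrations and solving, log [Pb2+(aq)] = −1.150 and [Pb2+(aq)] = 0.071 M.

0.071 M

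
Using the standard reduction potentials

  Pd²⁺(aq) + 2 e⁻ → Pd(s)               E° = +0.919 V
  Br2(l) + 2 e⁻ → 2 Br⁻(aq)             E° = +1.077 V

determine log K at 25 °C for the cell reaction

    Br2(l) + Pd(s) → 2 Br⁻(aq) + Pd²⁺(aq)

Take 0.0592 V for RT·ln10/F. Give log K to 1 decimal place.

The Br₂/Br⁻ couple is reduced (cathode); E°cell = +1.077 − (+0.919) = +0.158 V with n = 2.
At equilibrium E = 0, so log K = nE°cell / 0.0592 = (2)(+0.158) / 0.0592 = 5.3.

log K = 5.3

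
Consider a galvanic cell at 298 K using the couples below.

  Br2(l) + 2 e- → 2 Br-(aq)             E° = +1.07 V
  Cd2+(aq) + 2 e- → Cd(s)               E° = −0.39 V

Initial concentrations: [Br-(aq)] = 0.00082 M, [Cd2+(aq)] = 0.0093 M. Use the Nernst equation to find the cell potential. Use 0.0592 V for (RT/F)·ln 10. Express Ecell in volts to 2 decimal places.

+1.70 V

Br₂/Br⁻ is reduced (cathode, E° = +1.07 V) and Cd²⁺/Cd is oxidized (anode).
E°cell = E°cat − E°an = +1.07 − (−0.39) = +1.46 V; n = 2.
The balanced reaction is Br2(l) + Cd(s) → 2 Br-(aq) + Cd2+(aq), so Q = [Br-(aq)]^2·[Cd2+(aq)] = 6.25×10^−9 and log Q = −8.204.
E = E° − (0.0592/n)·log Q = +1.46 − (0.0592/2)(−8.204) = +1.70 V.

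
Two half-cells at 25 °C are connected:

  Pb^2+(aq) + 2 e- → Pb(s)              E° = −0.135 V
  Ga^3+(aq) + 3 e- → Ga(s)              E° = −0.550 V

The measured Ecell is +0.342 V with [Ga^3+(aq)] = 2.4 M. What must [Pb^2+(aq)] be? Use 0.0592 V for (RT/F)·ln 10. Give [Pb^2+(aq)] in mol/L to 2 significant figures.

The Pb²⁺/Pb couple has the larger reduction potential, so it is the cathode: E°cell = −0.135 − (−0.550) = +0.415 V and n = 6.
Rearranging E = E° − (0.0592/n)·log Q gives log Q = 6(+0.415 − (+0.342))/0.0592 = 7.399.
For 3 Pb^2+(aq) + 2 Ga(s) → 3 Pb(s) + 2 Ga^3+(aq), the reaction quotient is Q = [Ga^3+(aq)]^2 / [Pb^2+(aq)]^3.
Substituting the known concentrations and solving, log [Pb^2+(aq)] = −2.213 and [Pb^2+(aq)] = 0.0061 M.

0.0061 M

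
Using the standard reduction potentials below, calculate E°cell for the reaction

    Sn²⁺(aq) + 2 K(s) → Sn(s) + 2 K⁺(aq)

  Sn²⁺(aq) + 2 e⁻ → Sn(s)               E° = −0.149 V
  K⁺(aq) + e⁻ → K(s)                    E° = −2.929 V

+2.780 V

In the reaction as written, Sn²⁺(aq) is reduced (cathode) and K⁺(aq) is produced by oxidation at the anode.
E°cell = E°(cathode) − E°(anode) = −0.149 − (−2.929) = +2.780 V.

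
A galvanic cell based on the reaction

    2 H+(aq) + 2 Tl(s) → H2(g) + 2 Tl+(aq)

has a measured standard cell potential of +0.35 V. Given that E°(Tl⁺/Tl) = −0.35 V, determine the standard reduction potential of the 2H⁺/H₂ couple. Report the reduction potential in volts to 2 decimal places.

+0.00 V

In the reaction as written the 2H⁺/H₂ couple is reduced (cathode) and Tl⁺/Tl is oxidized (anode), so E°cell = E°(2H⁺/H₂) − E°(Tl⁺/Tl).
E°(2H⁺/H₂) = E°cell + E°(anode) = +0.35 + (−0.35) = +0.00 V.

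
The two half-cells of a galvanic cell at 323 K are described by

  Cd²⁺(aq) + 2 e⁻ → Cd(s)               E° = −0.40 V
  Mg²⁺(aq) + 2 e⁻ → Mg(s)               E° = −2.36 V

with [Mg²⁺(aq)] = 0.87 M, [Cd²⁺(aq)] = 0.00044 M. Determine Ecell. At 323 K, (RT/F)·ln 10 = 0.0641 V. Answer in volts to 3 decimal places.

Cd²⁺/Cd is reduced (cathode, E° = −0.40 V) and Mg²⁺/Mg is oxidized (anode).
The standard potential is −0.40 − (−2.36) = +1.96 V and the balanced reaction transfers n = 2 electrons.
For the overall reaction Cd²⁺(aq) + Mg(s) → Cd(s) + Mg²⁺(aq), Q = [Mg²⁺(aq)] / [Cd²⁺(aq)] = 1.98×10^3, giving log Q = 3.296.
By the Nernst equation, E = +1.96 − (0.0641/2)·(3.296) = +1.854 V.

+1.854 V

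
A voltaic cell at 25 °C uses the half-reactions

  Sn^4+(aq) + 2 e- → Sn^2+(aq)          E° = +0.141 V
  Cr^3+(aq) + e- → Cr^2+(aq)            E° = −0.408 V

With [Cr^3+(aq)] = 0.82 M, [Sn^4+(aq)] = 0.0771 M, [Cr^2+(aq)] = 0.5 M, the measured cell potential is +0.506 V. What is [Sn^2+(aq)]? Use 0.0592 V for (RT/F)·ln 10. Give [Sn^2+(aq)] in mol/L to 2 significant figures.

Sn⁴⁺/Sn²⁺ is the cathode (higher E°); E°cell = +0.141 − (−0.408) = +0.549 V with n = 2.
Rearranging E = E° − (0.0592/n)·log Q gives log Q = 2(+0.549 − (+0.506))/0.0592 = 1.453.
For Sn^4+(aq) + 2 Cr^2+(aq) → Sn^2+(aq) + 2 Cr^3+(aq), the reaction quotient is Q = ([Sn^2+(aq)]·[Cr^3+(aq)]^2) / ([Sn^4+(aq)]·[Cr^2+(aq)]^2).
Substituting the known concentrations and solving, log [Sn^2+(aq)] = −0.090 and [Sn^2+(aq)] = 0.81 M.

0.81 M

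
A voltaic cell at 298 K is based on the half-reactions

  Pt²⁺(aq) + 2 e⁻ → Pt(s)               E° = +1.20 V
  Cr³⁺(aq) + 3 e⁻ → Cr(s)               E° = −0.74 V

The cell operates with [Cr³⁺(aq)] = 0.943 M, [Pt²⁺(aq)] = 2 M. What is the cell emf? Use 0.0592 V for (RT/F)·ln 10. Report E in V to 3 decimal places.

The Pt²⁺/Pt couple has the more positive E°, so it is the cathode; Cr³⁺/Cr is the anode.
E°cell = +1.20 − (−0.74) = +1.94 V, with n = 6 electrons transferred.
For the overall reaction 3 Pt²⁺(aq) + 2 Cr(s) → 3 Pt(s) + 2 Cr³⁺(aq), Q = [Cr³⁺(aq)]^2 / [Pt²⁺(aq)]^3 = 0.111, giving log Q = −0.954.
Applying E = E° − (RT ln10/nF)·log Q gives +1.94 − (0.0592/6)(−0.954) = +1.949 V.

+1.949 V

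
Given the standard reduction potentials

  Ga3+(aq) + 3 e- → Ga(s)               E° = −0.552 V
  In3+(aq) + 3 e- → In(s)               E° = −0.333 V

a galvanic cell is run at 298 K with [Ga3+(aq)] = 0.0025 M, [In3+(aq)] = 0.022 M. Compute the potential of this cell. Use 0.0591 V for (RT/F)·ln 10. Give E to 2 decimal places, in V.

Since E°(In³⁺/In) > E°(Ga³⁺/Ga), In³⁺/In serves as the cathode.
The standard potential is −0.333 − (−0.552) = +0.219 V and the balanced reaction transfers n = 3 electrons.
Balancing gives In3+(aq) + Ga(s) → In(s) + Ga3+(aq); hence Q = [Ga3+(aq)] / [In3+(aq)] = 0.114 (log Q = −0.944).
Applying E = E° − (RT ln10/nF)·log Q gives +0.219 − (0.0591/3)(−0.944) = +0.24 V.

+0.24 V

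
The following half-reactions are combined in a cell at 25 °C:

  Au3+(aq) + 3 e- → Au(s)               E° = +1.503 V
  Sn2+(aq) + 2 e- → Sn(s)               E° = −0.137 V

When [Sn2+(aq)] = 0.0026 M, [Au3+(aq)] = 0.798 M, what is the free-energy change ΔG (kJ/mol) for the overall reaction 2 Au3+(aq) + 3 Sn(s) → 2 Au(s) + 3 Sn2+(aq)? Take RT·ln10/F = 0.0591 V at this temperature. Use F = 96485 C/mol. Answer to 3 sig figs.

−993 kJ/mol

E°cell = +1.503 − (−0.137) = +1.640 V; the balanced reaction transfers n = 6 electrons.
Here Q = [Sn2+(aq)]^3 / [Au3+(aq)]^2 = 2.76×10^−8 (log Q = −7.559), giving E = +1.640 − (0.0591/6)·(−7.559) = +1.7145 V.
Then ΔG = −nFE = −6 × 96485 × +1.7145 J/mol = −993 kJ/mol.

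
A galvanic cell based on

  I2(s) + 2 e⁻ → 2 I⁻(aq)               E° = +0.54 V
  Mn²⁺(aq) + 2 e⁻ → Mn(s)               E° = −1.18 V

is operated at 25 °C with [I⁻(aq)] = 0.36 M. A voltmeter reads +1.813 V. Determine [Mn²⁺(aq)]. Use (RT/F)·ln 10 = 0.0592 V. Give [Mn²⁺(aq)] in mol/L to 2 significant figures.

With I₂/I⁻ at the cathode and Mn²⁺/Mn at the anode, E°cell = +0.54 − (−1.18) = +1.72 V (n = 2).
Since E = E° − (0.0592/n)·log Q, log Q = n(E° − E)/0.0592 = −3.142.
For I2(s) + Mn(s) → 2 I⁻(aq) + Mn²⁺(aq), the reaction quotient is Q = [I⁻(aq)]^2·[Mn²⁺(aq)].
Solving for the unknown gives log [Mn²⁺(aq)] = −2.255, so [Mn²⁺(aq)] ≈ 0.0056 M.

0.0056 M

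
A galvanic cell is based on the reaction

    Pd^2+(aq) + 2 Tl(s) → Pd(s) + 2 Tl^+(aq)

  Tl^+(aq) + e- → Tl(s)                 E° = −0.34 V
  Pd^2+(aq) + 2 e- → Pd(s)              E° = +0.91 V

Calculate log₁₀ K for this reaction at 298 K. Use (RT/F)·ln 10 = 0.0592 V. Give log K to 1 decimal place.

The Pd²⁺/Pd couple is reduced (cathode); E°cell = +0.91 − (−0.34) = +1.25 V with n = 2.
At equilibrium E = 0, so log K = nE°cell / 0.0592 = (2)(+1.25) / 0.0592 = 42.2.

log K = 42.2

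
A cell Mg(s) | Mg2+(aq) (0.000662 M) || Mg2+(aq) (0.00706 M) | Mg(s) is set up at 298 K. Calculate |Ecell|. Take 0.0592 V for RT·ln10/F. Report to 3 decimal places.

0.030 V

For a concentration cell E°cell = 0, since both electrodes use the same couple.
The compartment with the higher Mg2+(aq) concentration (0.00706 M) acts as the cathode; ions are reduced there and produced at the dilute (0.000662 M) anode.
With n = 2, Ecell = −(0.0592/2)·log([dilute]/[conc]) = −(0.0592/2)·log(0.000662/0.00706) = +0.030 V.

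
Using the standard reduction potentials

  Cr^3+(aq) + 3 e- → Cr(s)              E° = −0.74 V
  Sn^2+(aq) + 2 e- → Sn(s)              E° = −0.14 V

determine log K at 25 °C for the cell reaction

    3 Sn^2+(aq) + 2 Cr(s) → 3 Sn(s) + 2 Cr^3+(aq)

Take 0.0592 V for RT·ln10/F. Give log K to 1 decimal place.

log K = 60.8

The Sn²⁺/Sn couple is reduced (cathode); E°cell = −0.14 − (−0.74) = +0.60 V with n = 6.
At equilibrium E = 0, so log K = nE°cell / 0.0592 = (6)(+0.60) / 0.0592 = 60.8.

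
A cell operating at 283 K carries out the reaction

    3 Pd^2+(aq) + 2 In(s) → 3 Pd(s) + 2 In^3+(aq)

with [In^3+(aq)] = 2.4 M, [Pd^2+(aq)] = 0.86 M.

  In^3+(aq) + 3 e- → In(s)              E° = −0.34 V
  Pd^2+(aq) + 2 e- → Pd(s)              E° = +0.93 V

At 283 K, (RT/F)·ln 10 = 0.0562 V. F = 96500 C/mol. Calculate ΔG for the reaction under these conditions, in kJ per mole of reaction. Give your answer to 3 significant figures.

With Pd²⁺/Pd reduced at the cathode, E°cell = +0.93 − (−0.34) = +1.27 V and n = 6.
Here Q = [In^3+(aq)]^2 / [Pd^2+(aq)]^3 = 9.06 (log Q = 0.957), giving E = +1.27 − (0.0562/6)·(0.957) = +1.2610 V.
Finally ΔG = −nFE = −(6)(96500 C/mol)(+1.2610 V) = −730 kJ/mol.

−730 kJ/mol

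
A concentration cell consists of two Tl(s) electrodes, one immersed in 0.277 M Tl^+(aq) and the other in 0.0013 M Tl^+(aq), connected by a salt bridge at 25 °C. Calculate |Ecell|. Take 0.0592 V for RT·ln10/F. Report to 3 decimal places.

For a concentration cell E°cell = 0, since both electrodes use the same couple.
The compartment with the higher Tl^+(aq) concentration (0.277 M) acts as the cathode; ions are reduced there and produced at the dilute (0.0013 M) anode.
With n = 1, Ecell = −(0.0592/1)·log([dilute]/[conc]) = −(0.0592/1)·log(0.0013/0.277) = +0.138 V.

0.138 V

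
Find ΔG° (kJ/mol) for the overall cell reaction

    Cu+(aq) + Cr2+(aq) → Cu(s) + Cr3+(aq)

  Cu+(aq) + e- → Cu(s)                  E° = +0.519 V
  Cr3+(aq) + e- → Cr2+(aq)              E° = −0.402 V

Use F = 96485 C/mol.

−88.9 kJ/mol

In the reaction as written Cu+(aq) is reduced, so the Cu⁺/Cu couple is the cathode and Cr³⁺/Cr²⁺ is the anode.
E°cell = +0.519 − (−0.402) = +0.921 V; balancing electrons gives n = 1.
ΔG° = −nFE°cell = −(1)(96485)(+0.921) J/mol = −88.9 kJ/mol.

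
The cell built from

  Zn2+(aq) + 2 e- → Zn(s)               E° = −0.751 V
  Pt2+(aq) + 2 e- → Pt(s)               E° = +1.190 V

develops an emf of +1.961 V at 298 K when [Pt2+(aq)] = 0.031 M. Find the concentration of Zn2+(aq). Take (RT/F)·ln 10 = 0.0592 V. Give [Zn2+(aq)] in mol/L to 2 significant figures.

With Pt²⁺/Pt at the cathode and Zn²⁺/Zn at the anode, E°cell = +1.190 − (−0.751) = +1.941 V (n = 2).
From the Nernst equation, log Q = n(E° − E)/0.0592 = 2·(+1.941 − (+1.961))/0.0592 = −0.676.
Balancing electrons gives Pt2+(aq) + Zn(s) → Pt(s) + Zn2+(aq); thus Q = [Zn2+(aq)] / [Pt2+(aq)].
Solving for the unknown gives log [Zn2+(aq)] = −2.185, so [Zn2+(aq)] ≈ 0.0065 M.

0.0065 M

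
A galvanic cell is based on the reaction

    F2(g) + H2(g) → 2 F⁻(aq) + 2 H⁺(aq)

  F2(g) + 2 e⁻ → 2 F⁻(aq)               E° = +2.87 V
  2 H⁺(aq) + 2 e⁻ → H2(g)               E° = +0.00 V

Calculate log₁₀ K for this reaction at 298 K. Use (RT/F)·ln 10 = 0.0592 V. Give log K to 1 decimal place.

The F₂/F⁻ couple is reduced (cathode); E°cell = +2.87 − (+0.00) = +2.87 V with n = 2.
At equilibrium E = 0, so log K = nE°cell / 0.0592 = (2)(+2.87) / 0.0592 = 97.0.

log K = 97.0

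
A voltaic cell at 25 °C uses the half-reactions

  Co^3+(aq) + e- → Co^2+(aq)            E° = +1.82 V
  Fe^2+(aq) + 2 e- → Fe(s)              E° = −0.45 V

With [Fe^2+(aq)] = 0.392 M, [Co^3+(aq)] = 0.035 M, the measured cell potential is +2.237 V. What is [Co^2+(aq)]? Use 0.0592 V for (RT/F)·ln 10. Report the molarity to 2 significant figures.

0.20 M

Co³⁺/Co²⁺ is the cathode (higher E°); E°cell = +1.82 − (−0.45) = +2.27 V with n = 2.
Since E = E° − (0.0592/n)·log Q, log Q = n(E° − E)/0.0592 = 1.115.
The balanced reaction is 2 Co^3+(aq) + Fe(s) → 2 Co^2+(aq) + Fe^2+(aq), so Q = ([Co^2+(aq)]^2·[Fe^2+(aq)]) / [Co^3+(aq)]^2.
Substituting the known concentrations and solving, log [Co^2+(aq)] = −0.695 and [Co^2+(aq)] = 0.20 M.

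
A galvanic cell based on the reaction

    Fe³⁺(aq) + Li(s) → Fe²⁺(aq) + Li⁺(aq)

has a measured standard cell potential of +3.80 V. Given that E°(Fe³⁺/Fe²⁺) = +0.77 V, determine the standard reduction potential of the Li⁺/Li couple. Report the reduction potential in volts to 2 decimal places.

−3.03 V

In the reaction as written the Fe³⁺/Fe²⁺ couple is reduced (cathode) and Li⁺/Li is oxidized (anode), so E°cell = E°(Fe³⁺/Fe²⁺) − E°(Li⁺/Li).
E°(Li⁺/Li) = E°(cathode) − E°cell = +0.77 − (+3.80) = −3.03 V.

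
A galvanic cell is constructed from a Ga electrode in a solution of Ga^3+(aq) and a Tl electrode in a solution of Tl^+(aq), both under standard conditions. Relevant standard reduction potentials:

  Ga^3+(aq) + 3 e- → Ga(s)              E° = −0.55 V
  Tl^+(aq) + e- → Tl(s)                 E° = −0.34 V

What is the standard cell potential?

+0.21 V

Of the two couples in this cell, the one with the more positive reduction potential is reduced at the cathode: here that is Tl⁺/Tl (−0.34 V); Ga³⁺/Ga (−0.55 V) is the anode.
E°cell = E°(cathode) − E°(anode) = −0.34 − (−0.55) = +0.21 V.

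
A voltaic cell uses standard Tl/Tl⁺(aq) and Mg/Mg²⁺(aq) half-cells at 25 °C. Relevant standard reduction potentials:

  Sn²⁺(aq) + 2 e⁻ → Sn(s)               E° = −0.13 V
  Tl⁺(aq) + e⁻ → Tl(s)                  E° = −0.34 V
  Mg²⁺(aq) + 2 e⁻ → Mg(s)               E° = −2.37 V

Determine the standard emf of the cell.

+2.03 V

Of the two couples in this cell, the one with the more positive reduction potential is reduced at the cathode: here that is Tl⁺/Tl (−0.34 V); Mg²⁺/Mg (−2.37 V) is the anode.
E°cell = E°(cathode) − E°(anode) = −0.34 − (−2.37) = +2.03 V.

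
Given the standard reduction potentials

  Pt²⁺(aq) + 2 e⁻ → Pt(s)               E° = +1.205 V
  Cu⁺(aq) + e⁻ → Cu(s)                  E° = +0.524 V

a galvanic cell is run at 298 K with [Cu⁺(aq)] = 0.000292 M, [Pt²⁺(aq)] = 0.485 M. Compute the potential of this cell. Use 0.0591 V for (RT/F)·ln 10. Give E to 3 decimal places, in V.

+0.881 V

Since E°(Pt²⁺/Pt) > E°(Cu⁺/Cu), Pt²⁺/Pt serves as the cathode.
E°cell = E°cat − E°an = +1.205 − (+0.524) = +0.681 V; n = 2.
For the overall reaction Pt²⁺(aq) + 2 Cu(s) → Pt(s) + 2 Cu⁺(aq), Q = [Cu⁺(aq)]^2 / [Pt²⁺(aq)] = 1.76×10^−7, giving log Q = −6.755.
By the Nernst equation, E = +0.681 − (0.0591/2)·(−6.755) = +0.881 V.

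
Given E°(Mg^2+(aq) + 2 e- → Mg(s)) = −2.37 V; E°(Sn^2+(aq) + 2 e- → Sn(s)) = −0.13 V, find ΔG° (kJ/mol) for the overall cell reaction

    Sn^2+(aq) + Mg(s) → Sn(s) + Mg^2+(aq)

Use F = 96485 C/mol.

In the reaction as written Sn^2+(aq) is reduced, so the Sn²⁺/Sn couple is the cathode and Mg²⁺/Mg is the anode.
E°cell = −0.13 − (−2.37) = +2.24 V; balancing electrons gives n = 2.
ΔG° = −nFE°cell = −(2)(96485)(+2.24) J/mol = −432 kJ/mol.

−432 kJ/mol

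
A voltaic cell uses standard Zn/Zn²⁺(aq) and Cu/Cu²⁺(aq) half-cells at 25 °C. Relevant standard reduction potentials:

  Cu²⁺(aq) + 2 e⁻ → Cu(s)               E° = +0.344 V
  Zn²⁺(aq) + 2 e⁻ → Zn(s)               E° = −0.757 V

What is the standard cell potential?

Of the two couples in this cell, the one with the more positive reduction potential is reduced at the cathode: here that is Cu²⁺/Cu (+0.344 V); Zn²⁺/Zn (−0.757 V) is the anode.
E°cell = E°(cathode) − E°(anode) = +0.344 − (−0.757) = +1.101 V.

+1.101 V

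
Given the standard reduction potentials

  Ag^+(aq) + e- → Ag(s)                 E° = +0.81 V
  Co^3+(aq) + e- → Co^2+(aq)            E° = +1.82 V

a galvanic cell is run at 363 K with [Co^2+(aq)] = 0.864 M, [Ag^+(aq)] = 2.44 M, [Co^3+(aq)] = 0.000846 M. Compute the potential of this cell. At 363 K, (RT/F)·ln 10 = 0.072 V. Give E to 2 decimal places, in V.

Co³⁺/Co²⁺ is reduced (cathode, E° = +1.82 V) and Ag⁺/Ag is oxidized (anode).
The standard potential is +1.82 − (+0.81) = +1.01 V and the balanced reaction transfers n = 1 electron.
Balancing gives Co^3+(aq) + Ag(s) → Co^2+(aq) + Ag^+(aq); hence Q = ([Co^2+(aq)]·[Ag^+(aq)]) / [Co^3+(aq)] = 2.49×10^3 (log Q = 3.397).
By the Nernst equation, E = +1.01 − (0.072/1)·(3.397) = +0.77 V.

+0.77 V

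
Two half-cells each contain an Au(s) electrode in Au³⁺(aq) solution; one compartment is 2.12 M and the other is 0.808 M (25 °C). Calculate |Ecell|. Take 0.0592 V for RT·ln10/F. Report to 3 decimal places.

0.008 V

For a concentration cell E°cell = 0, since both electrodes use the same couple.
The compartment with the higher Au³⁺(aq) concentration (2.12 M) acts as the cathode; ions are reduced there and produced at the dilute (0.808 M) anode.
With n = 3, Ecell = −(0.0592/3)·log([dilute]/[conc]) = −(0.0592/3)·log(0.808/2.12) = +0.008 V.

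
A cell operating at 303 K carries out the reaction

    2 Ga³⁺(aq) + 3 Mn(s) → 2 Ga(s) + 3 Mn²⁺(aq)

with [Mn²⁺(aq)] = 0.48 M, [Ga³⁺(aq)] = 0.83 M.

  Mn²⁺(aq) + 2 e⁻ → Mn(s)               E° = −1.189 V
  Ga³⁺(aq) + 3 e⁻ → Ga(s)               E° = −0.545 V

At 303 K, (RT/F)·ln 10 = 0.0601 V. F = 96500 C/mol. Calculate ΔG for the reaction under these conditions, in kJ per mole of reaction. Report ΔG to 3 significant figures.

E°cell = −0.545 − (−1.189) = +0.644 V; the balanced reaction transfers n = 6 electrons.
Q = [Mn²⁺(aq)]^3 / [Ga³⁺(aq)]^2 = 0.161, so log Q = −0.794 and E = +0.644 − (0.0601/6)(−0.794) = +0.6520 V.
Then ΔG = −nFE = −6 × 96500 × +0.6520 J/mol = −378 kJ/mol.

−378 kJ/mol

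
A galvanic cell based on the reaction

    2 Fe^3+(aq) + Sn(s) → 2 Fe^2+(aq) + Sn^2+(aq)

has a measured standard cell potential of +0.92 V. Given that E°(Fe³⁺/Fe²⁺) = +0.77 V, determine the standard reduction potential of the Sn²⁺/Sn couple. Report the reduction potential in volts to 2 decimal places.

In the reaction as written the Fe³⁺/Fe²⁺ couple is reduced (cathode) and Sn²⁺/Sn is oxidized (anode), so E°cell = E°(Fe³⁺/Fe²⁺) − E°(Sn²⁺/Sn).
E°(Sn²⁺/Sn) = E°(cathode) − E°cell = +0.77 − (+0.92) = −0.15 V.

−0.15 V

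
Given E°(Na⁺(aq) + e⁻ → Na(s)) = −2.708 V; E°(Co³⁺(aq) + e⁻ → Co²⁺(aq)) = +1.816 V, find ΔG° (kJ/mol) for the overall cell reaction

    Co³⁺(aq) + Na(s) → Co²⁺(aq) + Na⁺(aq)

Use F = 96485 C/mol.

In the reaction as written Co³⁺(aq) is reduced, so the Co³⁺/Co²⁺ couple is the cathode and Na⁺/Na is the anode.
E°cell = +1.816 − (−2.708) = +4.524 V; balancing electrons gives n = 1.
ΔG° = −nFE°cell = −(1)(96485)(+4.524) J/mol = −436 kJ/mol.

−436 kJ/mol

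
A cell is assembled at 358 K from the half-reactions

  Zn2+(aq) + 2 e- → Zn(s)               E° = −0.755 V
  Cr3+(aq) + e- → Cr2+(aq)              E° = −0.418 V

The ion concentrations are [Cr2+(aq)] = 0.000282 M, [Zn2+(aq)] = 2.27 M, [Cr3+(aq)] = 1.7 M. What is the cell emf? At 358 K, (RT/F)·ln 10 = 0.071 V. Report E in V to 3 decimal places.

+0.593 V

Since E°(Cr³⁺/Cr²⁺) > E°(Zn²⁺/Zn), Cr³⁺/Cr²⁺ serves as the cathode.
E°cell = −0.418 − (−0.755) = +0.337 V, with n = 2 electrons transferred.
Balancing gives 2 Cr3+(aq) + Zn(s) → 2 Cr2+(aq) + Zn2+(aq); hence Q = ([Cr2+(aq)]^2·[Zn2+(aq)]) / [Cr3+(aq)]^2 = 6.25×10^−8 (log Q = −7.204).
Applying E = E° − (RT ln10/nF)·log Q gives +0.337 − (0.071/2)(−7.204) = +0.593 V.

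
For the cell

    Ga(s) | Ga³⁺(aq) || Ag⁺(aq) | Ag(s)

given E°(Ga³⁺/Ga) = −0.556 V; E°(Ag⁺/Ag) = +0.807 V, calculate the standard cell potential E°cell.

+1.363 V

By convention the left-hand electrode in cell notation is the anode (oxidation) and the right-hand electrode is the cathode (reduction).
E°cell = E°(right) − E°(left) = +0.807 − (−0.556) = +1.363 V.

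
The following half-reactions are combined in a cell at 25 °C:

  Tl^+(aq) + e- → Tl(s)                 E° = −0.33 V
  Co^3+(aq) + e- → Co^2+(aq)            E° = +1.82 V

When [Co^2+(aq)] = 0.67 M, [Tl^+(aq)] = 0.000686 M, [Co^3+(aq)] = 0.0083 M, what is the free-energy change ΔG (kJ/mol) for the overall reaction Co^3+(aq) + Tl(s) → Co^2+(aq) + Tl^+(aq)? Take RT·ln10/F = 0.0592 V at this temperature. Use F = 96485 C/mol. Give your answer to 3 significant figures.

E°cell = +1.82 − (−0.33) = +2.15 V; the balanced reaction transfers n = 1 electron.
Q = ([Co^2+(aq)]·[Tl^+(aq)]) / [Co^3+(aq)] = 0.0554, so log Q = −1.257 and E = +2.15 − (0.0592/1)(−1.257) = +2.2244 V.
ΔG = −nFE = −(1)(96485)(+2.2244) J/mol = −215 kJ/mol.

−215 kJ/mol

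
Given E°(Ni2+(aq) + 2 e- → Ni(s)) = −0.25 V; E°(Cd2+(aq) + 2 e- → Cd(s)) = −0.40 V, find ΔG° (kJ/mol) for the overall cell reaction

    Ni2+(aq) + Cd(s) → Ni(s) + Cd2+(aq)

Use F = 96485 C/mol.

−28.9 kJ/mol

In the reaction as written Ni2+(aq) is reduced, so the Ni²⁺/Ni couple is the cathode and Cd²⁺/Cd is the anode.
E°cell = −0.25 − (−0.40) = +0.15 V; balancing electrons gives n = 2.
ΔG° = −nFE°cell = −(2)(96485)(+0.15) J/mol = −28.9 kJ/mol.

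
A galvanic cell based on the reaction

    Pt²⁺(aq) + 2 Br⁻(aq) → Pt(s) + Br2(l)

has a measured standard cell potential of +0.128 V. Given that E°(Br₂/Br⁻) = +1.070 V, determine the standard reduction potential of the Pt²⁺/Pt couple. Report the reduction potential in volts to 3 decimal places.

+1.198 V

In the reaction as written the Pt²⁺/Pt couple is reduced (cathode) and Br₂/Br⁻ is oxidized (anode), so E°cell = E°(Pt²⁺/Pt) − E°(Br₂/Br⁻).
E°(Pt²⁺/Pt) = E°cell + E°(anode) = +0.128 + (+1.070) = +1.198 V.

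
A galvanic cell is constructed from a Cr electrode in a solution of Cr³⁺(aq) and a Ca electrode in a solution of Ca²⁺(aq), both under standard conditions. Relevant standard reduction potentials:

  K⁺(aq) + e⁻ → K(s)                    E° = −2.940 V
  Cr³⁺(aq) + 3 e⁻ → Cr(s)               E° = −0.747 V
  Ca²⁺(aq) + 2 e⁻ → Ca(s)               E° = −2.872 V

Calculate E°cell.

+2.125 V

Of the two couples in this cell, the one with the more positive reduction potential is reduced at the cathode: here that is Cr³⁺/Cr (−0.747 V); Ca²⁺/Ca (−2.872 V) is the anode.
E°cell = E°(cathode) − E°(anode) = −0.747 − (−2.872) = +2.125 V.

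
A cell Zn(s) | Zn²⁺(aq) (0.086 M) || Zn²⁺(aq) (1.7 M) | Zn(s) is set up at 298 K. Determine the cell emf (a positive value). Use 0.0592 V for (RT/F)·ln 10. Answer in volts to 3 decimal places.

For a concentration cell E°cell = 0, since both electrodes use the same couple.
The compartment with the higher Zn²⁺(aq) concentration (1.7 M) acts as the cathode; ions are reduced there and produced at the dilute (0.086 M) anode.
With n = 2, Ecell = −(0.0592/2)·log([dilute]/[conc]) = −(0.0592/2)·log(0.086/1.7) = +0.038 V.

0.038 V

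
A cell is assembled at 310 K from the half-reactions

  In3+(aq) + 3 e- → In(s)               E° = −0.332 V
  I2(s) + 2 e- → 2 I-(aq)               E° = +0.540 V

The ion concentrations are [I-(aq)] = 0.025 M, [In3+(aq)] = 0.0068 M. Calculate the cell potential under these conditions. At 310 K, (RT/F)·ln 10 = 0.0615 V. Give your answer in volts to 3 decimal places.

The I₂/I⁻ couple has the more positive E°, so it is the cathode; In³⁺/In is the anode.
The standard potential is +0.540 − (−0.332) = +0.872 V and the balanced reaction transfers n = 6 electrons.
For the overall reaction 3 I2(s) + 2 In(s) → 6 I-(aq) + 2 In3+(aq), Q = [I-(aq)]^6·[In3+(aq)]^2 = 1.13×10^−14, giving log Q = −13.947.
By the Nernst equation, E = +0.872 − (0.0615/6)·(−13.947) = +1.015 V.

+1.015 V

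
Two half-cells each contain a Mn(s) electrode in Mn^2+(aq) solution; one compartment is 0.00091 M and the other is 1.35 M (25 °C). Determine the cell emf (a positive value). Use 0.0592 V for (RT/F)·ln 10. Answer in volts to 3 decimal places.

For a concentration cell E°cell = 0, since both electrodes use the same couple.
The compartment with the higher Mn^2+(aq) concentration (1.35 M) acts as the cathode; ions are reduced there and produced at the dilute (0.00091 M) anode.
With n = 2, Ecell = −(0.0592/2)·log([dilute]/[conc]) = −(0.0592/2)·log(0.00091/1.35) = +0.094 V.

0.094 V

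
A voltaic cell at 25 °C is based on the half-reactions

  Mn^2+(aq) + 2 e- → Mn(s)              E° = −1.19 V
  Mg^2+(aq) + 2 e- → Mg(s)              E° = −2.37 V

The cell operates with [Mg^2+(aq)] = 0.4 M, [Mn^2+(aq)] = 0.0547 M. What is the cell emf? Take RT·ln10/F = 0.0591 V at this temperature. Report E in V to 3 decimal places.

Mn²⁺/Mn is reduced (cathode, E° = −1.19 V) and Mg²⁺/Mg is oxidized (anode).
E°cell = E°cat − E°an = −1.19 − (−2.37) = +1.18 V; n = 2.
For the overall reaction Mn^2+(aq) + Mg(s) → Mn(s) + Mg^2+(aq), Q = [Mg^2+(aq)] / [Mn^2+(aq)] = 7.31, giving log Q = 0.864.
E = E° − (0.0591/n)·log Q = +1.18 − (0.0591/2)(0.864) = +1.154 V.

+1.154 V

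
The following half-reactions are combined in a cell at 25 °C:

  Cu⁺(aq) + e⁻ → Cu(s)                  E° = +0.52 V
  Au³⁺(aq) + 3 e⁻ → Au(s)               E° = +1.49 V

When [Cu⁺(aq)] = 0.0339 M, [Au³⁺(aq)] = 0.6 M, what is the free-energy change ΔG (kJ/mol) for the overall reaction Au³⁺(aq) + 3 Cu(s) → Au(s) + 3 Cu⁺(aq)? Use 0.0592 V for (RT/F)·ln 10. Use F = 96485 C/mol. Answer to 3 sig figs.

The standard cell potential is +1.49 − (+0.52) = +0.97 V, with n = 3 electrons in the balanced equation.
The reaction quotient is [Cu⁺(aq)]^3 / [Au³⁺(aq)] = 6.49×10^−5; by Nernst, E = +0.97 − (0.0592/3)(−4.188) = +1.0526 V.
Finally ΔG = −nFE = −(3)(96485 C/mol)(+1.0526 V) = −305 kJ/mol.

−305 kJ/mol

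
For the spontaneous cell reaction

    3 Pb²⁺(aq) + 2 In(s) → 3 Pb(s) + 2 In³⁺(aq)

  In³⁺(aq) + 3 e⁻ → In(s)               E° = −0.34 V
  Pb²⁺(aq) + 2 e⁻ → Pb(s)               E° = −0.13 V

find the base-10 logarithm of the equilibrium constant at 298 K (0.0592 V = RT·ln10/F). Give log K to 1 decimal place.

log K = 21.3

The Pb²⁺/Pb couple is reduced (cathode); E°cell = −0.13 − (−0.34) = +0.21 V with n = 6.
At equilibrium E = 0, so log K = nE°cell / 0.0592 = (6)(+0.21) / 0.0592 = 21.3.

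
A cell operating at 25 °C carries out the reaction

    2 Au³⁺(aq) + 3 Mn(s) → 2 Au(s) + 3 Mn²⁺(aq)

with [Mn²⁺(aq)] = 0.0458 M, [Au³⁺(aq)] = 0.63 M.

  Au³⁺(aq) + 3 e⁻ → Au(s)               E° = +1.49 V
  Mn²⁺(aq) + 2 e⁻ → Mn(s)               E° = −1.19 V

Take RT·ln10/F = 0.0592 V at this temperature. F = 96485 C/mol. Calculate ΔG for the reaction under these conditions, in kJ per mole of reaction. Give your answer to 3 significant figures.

The standard cell potential is +1.49 − (−1.19) = +2.68 V, with n = 6 electrons in the balanced equation.
Here Q = [Mn²⁺(aq)]^3 / [Au³⁺(aq)]^2 = 0.000242 (log Q = −3.616), giving E = +2.68 − (0.0592/6)·(−3.616) = +2.7157 V.
Then ΔG = −nFE = −6 × 96485 × +2.7157 J/mol = −1570 kJ/mol.

−1570 kJ/mol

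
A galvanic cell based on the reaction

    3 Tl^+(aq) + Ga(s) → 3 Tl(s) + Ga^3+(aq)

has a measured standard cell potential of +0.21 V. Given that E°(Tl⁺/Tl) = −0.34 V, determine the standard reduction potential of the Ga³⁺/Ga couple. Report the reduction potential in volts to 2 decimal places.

In the reaction as written the Tl⁺/Tl couple is reduced (cathode) and Ga³⁺/Ga is oxidized (anode), so E°cell = E°(Tl⁺/Tl) − E°(Ga³⁺/Ga).
E°(Ga³⁺/Ga) = E°(cathode) − E°cell = −0.34 − (+0.21) = −0.55 V.

−0.55 V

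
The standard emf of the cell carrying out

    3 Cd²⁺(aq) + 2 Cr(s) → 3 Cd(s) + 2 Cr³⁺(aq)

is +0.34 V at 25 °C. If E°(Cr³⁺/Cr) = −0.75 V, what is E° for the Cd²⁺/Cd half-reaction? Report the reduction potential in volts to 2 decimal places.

−0.41 V

In the reaction as written the Cd²⁺/Cd couple is reduced (cathode) and Cr³⁺/Cr is oxidized (anode), so E°cell = E°(Cd²⁺/Cd) − E°(Cr³⁺/Cr).
E°(Cd²⁺/Cd) = E°cell + E°(anode) = +0.34 + (−0.75) = −0.41 V.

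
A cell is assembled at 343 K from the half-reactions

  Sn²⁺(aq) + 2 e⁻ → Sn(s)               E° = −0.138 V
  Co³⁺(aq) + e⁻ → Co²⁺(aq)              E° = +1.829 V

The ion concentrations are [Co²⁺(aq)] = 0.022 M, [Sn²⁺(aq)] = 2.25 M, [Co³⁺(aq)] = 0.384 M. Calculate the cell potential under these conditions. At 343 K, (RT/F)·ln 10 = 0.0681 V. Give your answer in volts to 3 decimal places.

+2.040 V

Since E°(Co³⁺/Co²⁺) > E°(Sn²⁺/Sn), Co³⁺/Co²⁺ serves as the cathode.
E°cell = E°cat − E°an = +1.829 − (−0.138) = +1.967 V; n = 2.
Balancing gives 2 Co³⁺(aq) + Sn(s) → 2 Co²⁺(aq) + Sn²⁺(aq); hence Q = ([Co²⁺(aq)]^2·[Sn²⁺(aq)]) / [Co³⁺(aq)]^2 = 0.00739 (log Q = −2.132).
E = E° − (0.0681/n)·log Q = +1.967 − (0.0681/2)(−2.132) = +2.040 V.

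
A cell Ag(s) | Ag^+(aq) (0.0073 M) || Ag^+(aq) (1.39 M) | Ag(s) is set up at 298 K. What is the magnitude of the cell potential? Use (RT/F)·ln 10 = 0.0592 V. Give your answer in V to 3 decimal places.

For a concentration cell E°cell = 0, since both electrodes use the same couple.
The compartment with the higher Ag^+(aq) concentration (1.39 M) acts as the cathode; ions are reduced there and produced at the dilute (0.0073 M) anode.
With n = 1, Ecell = −(0.0592/1)·log([dilute]/[conc]) = −(0.0592/1)·log(0.0073/1.39) = +0.135 V.

0.135 V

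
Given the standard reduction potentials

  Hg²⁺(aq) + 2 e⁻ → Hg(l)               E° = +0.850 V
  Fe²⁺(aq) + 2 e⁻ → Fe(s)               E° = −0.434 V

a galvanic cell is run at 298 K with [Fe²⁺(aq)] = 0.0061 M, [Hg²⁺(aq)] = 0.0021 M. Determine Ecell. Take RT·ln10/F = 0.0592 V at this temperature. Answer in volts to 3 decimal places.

Hg²⁺/Hg is reduced (cathode, E° = +0.850 V) and Fe²⁺/Fe is oxidized (anode).
E°cell = E°cat − E°an = +0.850 − (−0.434) = +1.284 V; n = 2.
For the overall reaction Hg²⁺(aq) + Fe(s) → Hg(l) + Fe²⁺(aq), Q = [Fe²⁺(aq)] / [Hg²⁺(aq)] = 2.9, giving log Q = 0.463.
Applying E = E° − (RT ln10/nF)·log Q gives +1.284 − (0.0592/2)(0.463) = +1.270 V.

+1.270 V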